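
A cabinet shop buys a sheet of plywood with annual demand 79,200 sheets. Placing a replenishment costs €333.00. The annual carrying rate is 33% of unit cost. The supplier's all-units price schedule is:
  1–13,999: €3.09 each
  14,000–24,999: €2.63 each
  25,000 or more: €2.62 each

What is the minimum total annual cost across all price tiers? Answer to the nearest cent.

TC* ≈ €216,255.13

Holding cost per unit per year at price C is H = 0.33·C.
Candidates are each tier's EOQ (if it falls in that tier) and each price-break quantity.
EOQ at €3.09 = 7192.2 (feasible in tier 1): TC = 79,200×€3.09 + (79,200/7192.2)×333 + (7192.2/2)×0.33×€3.09 = €252,061.92.
EOQ at €2.63 = 7795.9 < 14000, so use break Q=14000: TC = 79,200×€2.63 + (79,200/14000.0)×333 + (14000.0/2)×0.33×€2.63 = €216,255.13.
EOQ at €2.62 = 7810.7 < 25000, so use break Q=25000: TC = 79,200×€2.62 + (79,200/25000.0)×333 + (25000.0/2)×0.33×€2.62 = €219,366.44.
Lowest total cost among the candidates is at Q = 14000.0.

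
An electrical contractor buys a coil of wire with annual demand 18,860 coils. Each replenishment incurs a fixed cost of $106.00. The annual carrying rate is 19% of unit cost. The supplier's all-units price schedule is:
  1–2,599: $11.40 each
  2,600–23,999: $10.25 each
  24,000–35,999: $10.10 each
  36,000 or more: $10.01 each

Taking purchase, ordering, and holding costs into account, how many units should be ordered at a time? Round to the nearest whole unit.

Holding cost per unit per year at price C is H = 0.19·C.
For each price level, check whether its EOQ is feasible; otherwise the best quantity at that price is the breakpoint.
EOQ at $11.40 = 1358.7 (feasible in tier 1): TC = 18,860×$11.40 + (18,860/1358.7)×106 + (1358.7/2)×0.19×$11.40 = $217,946.85.
EOQ at $10.25 = 1432.8 < 2600, so use break Q=2600: TC = 18,860×$10.25 + (18,860/2600.0)×106 + (2600.0/2)×0.19×$10.25 = $196,615.66.
EOQ at $10.10 = 1443.4 < 24000, so use break Q=24000: TC = 18,860×$10.10 + (18,860/24000.0)×106 + (24000.0/2)×0.19×$10.10 = $213,597.30.
EOQ at $10.01 = 1449.9 < 36000, so use break Q=36000: TC = 18,860×$10.01 + (18,860/36000.0)×106 + (36000.0/2)×0.19×$10.01 = $223,078.33.
Lowest total cost is $196,615.66 at Q = 2600.0.

Q* ≈ 2,600 coils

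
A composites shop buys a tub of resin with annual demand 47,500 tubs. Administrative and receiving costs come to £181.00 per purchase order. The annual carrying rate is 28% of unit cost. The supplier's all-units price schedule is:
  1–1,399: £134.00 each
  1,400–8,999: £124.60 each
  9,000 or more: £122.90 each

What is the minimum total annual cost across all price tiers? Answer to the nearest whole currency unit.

Holding cost per unit per year at price C is H = 0.28·C.
Candidates are each tier's EOQ (if it falls in that tier) and each price-break quantity.
EOQ at £134.00 = 677.0 (feasible in tier 1): TC = 47,500×£134.00 + (47,500/677.0)×181 + (677.0/2)×0.28×£134.00 = £6,390,399.93.
EOQ at £124.60 = 702.0 < 1400, so use break Q=1400: TC = 47,500×£124.60 + (47,500/1400.0)×181 + (1400.0/2)×0.28×£124.60 = £5,949,062.67.
EOQ at £122.90 = 706.9 < 9000, so use break Q=9000: TC = 47,500×£122.90 + (47,500/9000.0)×181 + (9000.0/2)×0.28×£122.90 = £5,993,559.28.
Lowest total cost among the candidates is at Q = 1400.0.

TC* ≈ £5,949,063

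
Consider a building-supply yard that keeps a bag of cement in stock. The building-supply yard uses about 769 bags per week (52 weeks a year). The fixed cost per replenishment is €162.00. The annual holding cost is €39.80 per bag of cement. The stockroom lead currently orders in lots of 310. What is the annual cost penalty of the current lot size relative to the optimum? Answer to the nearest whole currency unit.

Annual demand D = 769 × 52 = 39,988.
EOQ = √(2DS/H) = √(2 × 39,988 × 162 / 39.8) ≈ 570.55.
Cost at Q* = (D/Q*)S + (Q*/2)H = √(2DSH) ≈ €22,708.00.
Cost at Q = 310: (39,988/310)×162 + (310/2)×39.8 = €20,896.95 + €6,169.00 = €27,065.95.
Excess = €27,065.95 − €22,708.00 = €4,357.95.

Extra cost ≈ €4,358 per year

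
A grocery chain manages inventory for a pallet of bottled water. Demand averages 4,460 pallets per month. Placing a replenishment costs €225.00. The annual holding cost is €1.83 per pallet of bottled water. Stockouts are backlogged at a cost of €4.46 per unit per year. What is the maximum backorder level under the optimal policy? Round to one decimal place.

S* ≈ 1,253.4 pallets

Annual demand D = 4,460 × 12 = 53,520.
With planned backorders, Q* = √(2DS/H) · √((H+B)/B).
√(2DS/H) = √(2 × 53,520 × 225 / 1.83) = 3627.762.
√((H+B)/B) = √((1.83+4.46)/4.46) = 1.1876.
Q* ≈ 4308.208.
S* = Q* · H/(H+B) = 4308.208 × 1.83/6.29 ≈ 1253.421.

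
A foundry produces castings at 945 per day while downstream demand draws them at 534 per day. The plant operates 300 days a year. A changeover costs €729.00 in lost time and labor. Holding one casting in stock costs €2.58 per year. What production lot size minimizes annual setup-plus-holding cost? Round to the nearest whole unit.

Annual demand D = 534 × 300 = 160,200.
Production build-up factor (1 − d/p) = 1 − 534/945 = 0.4349.
Q* = √(2DS / (H(1 − d/p))) = √(2 × 160,200 × 729 / (2.58 × 0.4349)).
= √(233,571,600 / 1.1221) ≈ 14427.635.

Q* ≈ 14,428 castings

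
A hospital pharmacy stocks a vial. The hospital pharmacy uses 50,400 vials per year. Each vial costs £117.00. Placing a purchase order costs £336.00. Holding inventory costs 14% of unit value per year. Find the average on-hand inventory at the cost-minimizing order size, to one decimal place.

Average inventory ≈ 719.0 vials

Holding cost H = 0.14 × £117.00 = £16.3800 per unit per year.
The optimal lot size = √(2DS/H) = √(2 × 50,400 × 336 / 16.38) ≈ 1437.95.
Average inventory = Q*/2 ≈ 1437.95 / 2 = 718.974.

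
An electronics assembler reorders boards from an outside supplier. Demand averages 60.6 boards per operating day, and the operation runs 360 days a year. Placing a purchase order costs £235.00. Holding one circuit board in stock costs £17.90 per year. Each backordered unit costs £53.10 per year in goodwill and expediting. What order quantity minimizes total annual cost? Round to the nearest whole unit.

Annual demand D = 60.6 × 360 = 21,816.
With planned backorders, Q* = √(2DS/H) · √((H+B)/B).
√(2DS/H) = √(2 × 21,816 × 235 / 17.9) = 756.850.
√((H+B)/B) = √((17.9+53.1)/53.1) = 1.1563.
Q* ≈ 875.169.

Q* ≈ 875 boards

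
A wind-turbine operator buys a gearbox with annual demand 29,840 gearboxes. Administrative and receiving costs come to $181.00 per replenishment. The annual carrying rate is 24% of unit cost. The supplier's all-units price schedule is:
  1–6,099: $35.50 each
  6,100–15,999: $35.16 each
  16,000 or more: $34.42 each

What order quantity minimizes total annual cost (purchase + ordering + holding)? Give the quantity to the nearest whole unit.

Q* ≈ 1,126 gearboxes

Holding cost per unit per year at price C is H = 0.24·C.
Candidates are each tier's EOQ (if it falls in that tier) and each price-break quantity.
EOQ at $35.50 = 1126.0 (feasible in tier 1): TC = 29,840×$35.50 + (29,840/1126.0)×181 + (1126.0/2)×0.24×$35.50 = $1,068,913.42.
EOQ at $35.16 = 1131.4 < 6100, so use break Q=6100: TC = 29,840×$35.16 + (29,840/6100.0)×181 + (6100.0/2)×0.24×$35.16 = $1,075,796.94.
EOQ at $34.42 = 1143.5 < 16000, so use break Q=16000: TC = 29,840×$34.42 + (29,840/16000.0)×181 + (16000.0/2)×0.24×$34.42 = $1,093,516.76.
Lowest total cost is $1,068,913.42 at Q = 1126.0.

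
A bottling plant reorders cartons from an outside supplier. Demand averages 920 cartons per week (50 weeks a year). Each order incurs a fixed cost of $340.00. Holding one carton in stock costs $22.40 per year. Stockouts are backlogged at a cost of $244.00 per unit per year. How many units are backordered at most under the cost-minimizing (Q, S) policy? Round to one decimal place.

S* ≈ 103.8 cartons

Annual demand D = 920 × 50 = 46,000.
With planned backorders, Q* = √(2DS/H) · √((H+B)/B).
√(2DS/H) = √(2 × 46,000 × 340 / 22.4) = 1181.706.
√((H+B)/B) = √((22.4+244)/244) = 1.0449.
Q* ≈ 1234.757.
S* = Q* · H/(H+B) = 1234.757 × 22.4/266.4 ≈ 103.823.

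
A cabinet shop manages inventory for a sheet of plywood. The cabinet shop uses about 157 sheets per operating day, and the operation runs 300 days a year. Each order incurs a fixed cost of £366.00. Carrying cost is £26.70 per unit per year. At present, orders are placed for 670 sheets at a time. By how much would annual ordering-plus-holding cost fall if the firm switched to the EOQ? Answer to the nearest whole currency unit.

Annual demand D = 157 × 300 = 47,100.
EOQ = √(2DS/H) = √(2 × 47,100 × 366 / 26.7) ≈ 1136.35.
Cost at Q* = (D/Q*)S + (Q*/2)H = √(2DSH) ≈ £30,340.42.
Cost at Q = 670: (47,100/670)×366 + (670/2)×26.7 = £25,729.25 + £8,944.50 = £34,673.75.
Excess = £34,673.75 − £30,340.42 = £4,333.33.

Extra cost ≈ £4,333 per year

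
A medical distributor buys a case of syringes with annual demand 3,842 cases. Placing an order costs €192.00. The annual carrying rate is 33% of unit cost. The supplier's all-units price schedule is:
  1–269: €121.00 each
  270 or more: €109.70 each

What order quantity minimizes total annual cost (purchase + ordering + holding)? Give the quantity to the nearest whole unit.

Q* ≈ 270 cases

Holding cost per unit per year at price C is H = 0.33·C.
For each price level, check whether its EOQ is feasible; otherwise the best quantity at that price is the breakpoint.
EOQ at €121.00 = 192.2 (feasible in tier 1): TC = 3,842×€121.00 + (3,842/192.2)×192 + (192.2/2)×0.33×€121.00 = €472,557.28.
EOQ at €109.70 = 201.9 < 270, so use break Q=270: TC = 3,842×€109.70 + (3,842/270.0)×192 + (270.0/2)×0.33×€109.70 = €429,086.62.
Lowest total cost is €429,086.62 at Q = 270.0.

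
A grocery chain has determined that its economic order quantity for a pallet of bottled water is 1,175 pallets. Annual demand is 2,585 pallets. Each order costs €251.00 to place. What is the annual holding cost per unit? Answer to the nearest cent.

Invert the EOQ relation Q*² = 2DS/H.
From Q* = √(2DS/H): H = 2DS / Q*² = 2 × 2,585 × 251 / 1,175² = 0.9399.

H ≈ €0.94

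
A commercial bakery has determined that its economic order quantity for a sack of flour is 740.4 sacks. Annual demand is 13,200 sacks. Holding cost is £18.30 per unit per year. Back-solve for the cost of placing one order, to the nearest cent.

The basic EOQ model gives Q* = √(2DS/H); rearrange for the unknown.
From Q* = √(2DS/H): S = Q*²H / (2D) = 740.4² × 18.3 / (2 × 13,200) = 379.9968.

S ≈ £380.00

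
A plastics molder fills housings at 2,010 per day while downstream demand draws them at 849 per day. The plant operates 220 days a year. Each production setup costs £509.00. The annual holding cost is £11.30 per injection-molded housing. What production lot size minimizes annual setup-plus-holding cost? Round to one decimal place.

Annual demand D = 849 × 220 = 186,780.
Production build-up factor (1 − d/p) = 1 − 849/2,010 = 0.5776.
Q* = √(2DS / (H(1 − d/p))) = √(2 × 186,780 × 509 / (11.3 × 0.5776)).
= √(190,142,040 / 6.527) ≈ 5397.365.

Q* ≈ 5,397.4 housings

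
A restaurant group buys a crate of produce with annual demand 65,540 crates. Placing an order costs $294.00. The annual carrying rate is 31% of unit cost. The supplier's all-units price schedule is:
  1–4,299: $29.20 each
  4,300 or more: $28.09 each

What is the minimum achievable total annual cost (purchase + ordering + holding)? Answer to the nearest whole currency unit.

Holding cost per unit per year at price C is H = 0.31·C.
Evaluate total cost at each tier's feasible EOQ or, if the EOQ is below the tier, at the tier's minimum quantity.
EOQ at $29.20 = 2063.3 (feasible in tier 1): TC = 65,540×$29.20 + (65,540/2063.3)×294 + (2063.3/2)×0.31×$29.20 = $1,932,445.30.
EOQ at $28.09 = 2103.7 < 4300, so use break Q=4300: TC = 65,540×$28.09 + (65,540/4300.0)×294 + (4300.0/2)×0.31×$28.09 = $1,864,221.69.
Lowest total cost among the candidates is at Q = 4300.0.

TC* ≈ $1,864,222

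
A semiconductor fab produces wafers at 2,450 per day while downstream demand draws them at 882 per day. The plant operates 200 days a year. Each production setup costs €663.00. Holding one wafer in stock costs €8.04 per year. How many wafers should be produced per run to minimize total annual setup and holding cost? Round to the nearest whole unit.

Annual demand D = 882 × 200 = 176,400.
Production build-up factor (1 − d/p) = 1 − 882/2,450 = 0.6400.
Q* = √(2DS / (H(1 − d/p))) = √(2 × 176,400 × 663 / (8.04 × 0.6400)).
= √(233,906,400 / 5.1456) ≈ 6742.222.

Q* ≈ 6,742 wafers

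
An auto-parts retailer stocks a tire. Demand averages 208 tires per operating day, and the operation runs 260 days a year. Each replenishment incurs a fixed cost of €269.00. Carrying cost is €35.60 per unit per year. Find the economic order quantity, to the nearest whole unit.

Annual demand D = 208 × 260 = 54,080.
EOQ = √(2DS / H) = √(2 × 54,080 × 269 / 35.6).
= √(29,095,040 / 35.6) = √817,276.4045 ≈ 904.033.

Q* ≈ 904 tires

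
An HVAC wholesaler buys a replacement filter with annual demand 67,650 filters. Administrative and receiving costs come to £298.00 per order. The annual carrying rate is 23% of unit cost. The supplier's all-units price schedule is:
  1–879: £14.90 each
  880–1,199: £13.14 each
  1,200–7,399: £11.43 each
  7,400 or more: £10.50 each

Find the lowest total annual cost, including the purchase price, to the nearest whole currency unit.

TC* ≈ £721,985

Holding cost per unit per year at price C is H = 0.23·C.
For each price level, check whether its EOQ is feasible; otherwise the best quantity at that price is the breakpoint.
Tier 1 (£14.90): EOQ = 3430.0 exceeds tier's upper bound 879, so this tier is dominated.
Tier 2 (£13.14): EOQ = 3652.5 exceeds tier's upper bound 1199, so this tier is dominated.
EOQ at £11.43 = 3916.2 (feasible in tier 3): TC = 67,650×£11.43 + (67,650/3916.2)×298 + (3916.2/2)×0.23×£11.43 = £783,534.92.
EOQ at £10.50 = 4086.0 < 7400, so use break Q=7400: TC = 67,650×£10.50 + (67,650/7400.0)×298 + (7400.0/2)×0.23×£10.50 = £721,984.78.
Lowest total cost among the candidates is at Q = 7400.0.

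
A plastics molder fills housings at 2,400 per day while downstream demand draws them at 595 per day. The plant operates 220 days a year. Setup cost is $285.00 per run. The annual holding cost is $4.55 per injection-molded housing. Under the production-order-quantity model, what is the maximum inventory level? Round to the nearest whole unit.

I_max ≈ 3,512 housings

Annual demand D = 595 × 220 = 130,900.
Production build-up factor (1 − d/p) = 1 − 595/2,400 = 0.7521.
Q* = √(2DS / (H(1 − d/p))) = √(2 × 130,900 × 285 / (4.55 × 0.7521)).
= √(74,613,000 / 3.422) ≈ 4669.481.
Maximum inventory = Q*(1 − d/p) = 4669.481 × 0.7521 ≈ 3511.838.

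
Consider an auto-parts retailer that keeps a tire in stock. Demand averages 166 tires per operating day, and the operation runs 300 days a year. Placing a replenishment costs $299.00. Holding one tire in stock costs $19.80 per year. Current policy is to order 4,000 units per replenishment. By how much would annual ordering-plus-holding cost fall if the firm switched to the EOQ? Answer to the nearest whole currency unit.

Extra cost ≈ $19,040 per year

Annual demand D = 166 × 300 = 49,800.
EOQ = √(2DS/H) = √(2 × 49,800 × 299 / 19.8) ≈ 1226.40.
Cost at Q* = (D/Q*)S + (Q*/2)H = √(2DSH) ≈ $24,282.75.
Cost at Q = 4,000: (49,800/4,000)×299 + (4,000/2)×19.8 = $3,722.55 + $39,600.00 = $43,322.55.
Excess = $43,322.55 − $24,282.75 = $19,039.80.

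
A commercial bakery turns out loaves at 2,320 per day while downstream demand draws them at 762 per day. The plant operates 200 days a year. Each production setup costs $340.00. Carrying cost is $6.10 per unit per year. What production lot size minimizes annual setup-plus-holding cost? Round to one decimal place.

Annual demand D = 762 × 200 = 152,400.
Production build-up factor (1 − d/p) = 1 − 762/2,320 = 0.6716.
Q* = √(2DS / (H(1 − d/p))) = √(2 × 152,400 × 340 / (6.1 × 0.6716)).
= √(103,632,000 / 4.0965) ≈ 5029.702.

Q* ≈ 5,029.7 loaves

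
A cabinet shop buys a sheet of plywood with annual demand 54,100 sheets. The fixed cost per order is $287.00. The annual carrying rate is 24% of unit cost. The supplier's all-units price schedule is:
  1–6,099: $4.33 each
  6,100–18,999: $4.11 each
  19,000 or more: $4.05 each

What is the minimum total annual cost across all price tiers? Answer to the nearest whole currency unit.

TC* ≈ $227,905

Holding cost per unit per year at price C is H = 0.24·C.
Evaluate total cost at each tier's feasible EOQ or, if the EOQ is below the tier, at the tier's minimum quantity.
EOQ at $4.33 = 5466.4 (feasible in tier 1): TC = 54,100×$4.33 + (54,100/5466.4)×287 + (5466.4/2)×0.24×$4.33 = $239,933.73.
EOQ at $4.11 = 5610.8 < 6100, so use break Q=6100: TC = 54,100×$4.11 + (54,100/6100.0)×287 + (6100.0/2)×0.24×$4.11 = $227,904.88.
EOQ at $4.05 = 5652.3 < 19000, so use break Q=19000: TC = 54,100×$4.05 + (54,100/19000.0)×287 + (19000.0/2)×0.24×$4.05 = $229,156.19.
Lowest total cost among the candidates is at Q = 6100.0.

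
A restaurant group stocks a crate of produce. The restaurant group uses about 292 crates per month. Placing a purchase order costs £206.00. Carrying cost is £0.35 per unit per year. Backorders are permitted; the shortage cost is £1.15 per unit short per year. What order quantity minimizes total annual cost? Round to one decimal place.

Q* ≈ 2,319.5 crates

Annual demand D = 292 × 12 = 3,504.
With planned backorders, Q* = √(2DS/H) · √((H+B)/B).
√(2DS/H) = √(2 × 3,504 × 206 / 0.35) = 2030.938.
√((H+B)/B) = √((0.35+1.15)/1.15) = 1.1421.
Q* ≈ 2319.494.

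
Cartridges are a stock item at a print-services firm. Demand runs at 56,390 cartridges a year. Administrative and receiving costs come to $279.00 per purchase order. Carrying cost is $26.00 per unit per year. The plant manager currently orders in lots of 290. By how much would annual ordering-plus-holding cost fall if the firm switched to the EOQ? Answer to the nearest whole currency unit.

Extra cost ≈ $29,419 per year

EOQ = √(2DS/H) = √(2 × 56,390 × 279 / 26) ≈ 1100.10.
Cost at Q* = (D/Q*)S + (Q*/2)H = √(2DSH) ≈ $28,602.55.
Cost at Q = 290: (56,390/290)×279 + (290/2)×26 = $54,251.07 + $3,770.00 = $58,021.07.
Excess = $58,021.07 − $28,602.55 = $29,418.51.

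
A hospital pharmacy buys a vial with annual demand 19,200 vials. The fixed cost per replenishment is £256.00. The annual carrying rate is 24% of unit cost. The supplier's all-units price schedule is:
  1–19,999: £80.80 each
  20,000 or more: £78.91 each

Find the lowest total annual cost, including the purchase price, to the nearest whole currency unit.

TC* ≈ £1,565,167

Holding cost per unit per year at price C is H = 0.24·C.
For each price level, check whether its EOQ is feasible; otherwise the best quantity at that price is the breakpoint.
EOQ at £80.80 = 712.0 (feasible in tier 1): TC = 19,200×£80.80 + (19,200/712.0)×256 + (712.0/2)×0.24×£80.80 = £1,565,166.92.
EOQ at £78.91 = 720.5 < 20000, so use break Q=20000: TC = 19,200×£78.91 + (19,200/20000.0)×256 + (20000.0/2)×0.24×£78.91 = £1,704,701.76.
Lowest total cost among the candidates is at Q = 712.0.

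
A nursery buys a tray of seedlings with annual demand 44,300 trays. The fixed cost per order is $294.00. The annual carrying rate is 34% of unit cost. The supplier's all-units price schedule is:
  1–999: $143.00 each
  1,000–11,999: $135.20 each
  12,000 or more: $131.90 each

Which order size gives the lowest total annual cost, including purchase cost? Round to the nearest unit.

Holding cost per unit per year at price C is H = 0.34·C.
Evaluate total cost at each tier's feasible EOQ or, if the EOQ is below the tier, at the tier's minimum quantity.
EOQ at $143.00 = 732.0 (feasible in tier 1): TC = 44,300×$143.00 + (44,300/732.0)×294 + (732.0/2)×0.34×$143.00 = $6,370,487.54.
EOQ at $135.20 = 752.8 < 1000, so use break Q=1000: TC = 44,300×$135.20 + (44,300/1000.0)×294 + (1000.0/2)×0.34×$135.20 = $6,025,368.20.
EOQ at $131.90 = 762.1 < 12000, so use break Q=12000: TC = 44,300×$131.90 + (44,300/12000.0)×294 + (12000.0/2)×0.34×$131.90 = $6,113,331.35.
Lowest total cost is $6,025,368.20 at Q = 1000.0.

Q* ≈ 1,000 trays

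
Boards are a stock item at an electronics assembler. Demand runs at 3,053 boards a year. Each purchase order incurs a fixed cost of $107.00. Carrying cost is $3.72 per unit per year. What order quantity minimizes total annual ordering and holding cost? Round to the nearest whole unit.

EOQ = √(2DS / H) = √(2 × 3,053 × 107 / 3.72).
= √(653,342 / 3.72) = √175,629.5699 ≈ 419.082.

Q* ≈ 419 boards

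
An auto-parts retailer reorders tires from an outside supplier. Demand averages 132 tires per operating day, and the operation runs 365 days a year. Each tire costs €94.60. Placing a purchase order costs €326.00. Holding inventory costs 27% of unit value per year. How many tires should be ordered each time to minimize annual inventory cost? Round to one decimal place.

Q* ≈ 1,109.0 tires

Annual demand D = 132 × 365 = 48,180.
Holding cost H = 0.27 × €94.60 = €25.5420 per unit per year.
EOQ = √(2DS / H) = √(2 × 48,180 × 326 / 25.542).
= √(31,413,360 / 25.542) = √1,229,870.801 ≈ 1108.995.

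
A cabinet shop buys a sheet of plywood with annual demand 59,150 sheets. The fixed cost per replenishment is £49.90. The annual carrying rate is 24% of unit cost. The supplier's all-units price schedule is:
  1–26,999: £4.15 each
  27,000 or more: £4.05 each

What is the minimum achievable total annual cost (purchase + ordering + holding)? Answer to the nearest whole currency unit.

Holding cost per unit per year at price C is H = 0.24·C.
Evaluate total cost at each tier's feasible EOQ or, if the EOQ is below the tier, at the tier's minimum quantity.
EOQ at £4.15 = 2434.5 (feasible in tier 1): TC = 59,150×£4.15 + (59,150/2434.5)×49.9 + (2434.5/2)×0.24×£4.15 = £247,897.28.
EOQ at £4.05 = 2464.4 < 27000, so use break Q=27000: TC = 59,150×£4.05 + (59,150/27000.0)×49.9 + (27000.0/2)×0.24×£4.05 = £252,788.82.
Lowest total cost among the candidates is at Q = 2434.5.

TC* ≈ £247,897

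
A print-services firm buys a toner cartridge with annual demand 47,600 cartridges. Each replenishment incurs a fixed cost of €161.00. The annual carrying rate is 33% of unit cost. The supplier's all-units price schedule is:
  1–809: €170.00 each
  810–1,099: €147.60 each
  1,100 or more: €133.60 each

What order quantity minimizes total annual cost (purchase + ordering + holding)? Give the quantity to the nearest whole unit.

Q* ≈ 1,100 cartridges

Holding cost per unit per year at price C is H = 0.33·C.
For each price level, check whether its EOQ is feasible; otherwise the best quantity at that price is the breakpoint.
EOQ at €170.00 = 522.7 (feasible in tier 1): TC = 47,600×€170.00 + (47,600/522.7)×161 + (522.7/2)×0.33×€170.00 = €8,121,323.30.
EOQ at €147.60 = 561.0 < 810, so use break Q=810: TC = 47,600×€147.60 + (47,600/810.0)×161 + (810.0/2)×0.33×€147.60 = €7,054,947.97.
EOQ at €133.60 = 589.6 < 1100, so use break Q=1100: TC = 47,600×€133.60 + (47,600/1100.0)×161 + (1100.0/2)×0.33×€133.60 = €6,390,575.31.
Lowest total cost is €6,390,575.31 at Q = 1100.0.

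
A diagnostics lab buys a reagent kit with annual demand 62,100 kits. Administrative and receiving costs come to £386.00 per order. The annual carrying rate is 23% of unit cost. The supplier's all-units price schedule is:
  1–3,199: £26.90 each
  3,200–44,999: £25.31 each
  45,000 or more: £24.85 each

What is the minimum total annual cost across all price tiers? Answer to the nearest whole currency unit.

TC* ≈ £1,588,556

Holding cost per unit per year at price C is H = 0.23·C.
Candidates are each tier's EOQ (if it falls in that tier) and each price-break quantity.
EOQ at £26.90 = 2783.6 (feasible in tier 1): TC = 62,100×£26.90 + (62,100/2783.6)×386 + (2783.6/2)×0.23×£26.90 = £1,687,712.43.
EOQ at £25.31 = 2869.8 < 3200, so use break Q=3200: TC = 62,100×£25.31 + (62,100/3200.0)×386 + (3200.0/2)×0.23×£25.31 = £1,588,555.89.
EOQ at £24.85 = 2896.2 < 45000, so use break Q=45000: TC = 62,100×£24.85 + (62,100/45000.0)×386 + (45000.0/2)×0.23×£24.85 = £1,672,316.43.
Lowest total cost among the candidates is at Q = 3200.0.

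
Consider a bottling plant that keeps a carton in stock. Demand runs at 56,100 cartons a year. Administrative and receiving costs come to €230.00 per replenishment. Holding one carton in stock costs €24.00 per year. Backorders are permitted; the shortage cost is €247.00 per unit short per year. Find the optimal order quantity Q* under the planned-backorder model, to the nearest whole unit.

Q* ≈ 1,086 cartons

With planned backorders, Q* = √(2DS/H) · √((H+B)/B).
√(2DS/H) = √(2 × 56,100 × 230 / 24) = 1036.943.
√((H+B)/B) = √((24+247)/247) = 1.0475.
Q* ≈ 1086.153.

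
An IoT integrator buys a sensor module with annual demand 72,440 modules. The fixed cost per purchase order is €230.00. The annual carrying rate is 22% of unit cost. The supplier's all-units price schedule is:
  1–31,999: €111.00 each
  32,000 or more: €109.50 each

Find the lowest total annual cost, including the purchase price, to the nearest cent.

TC* ≈ €8,069,366.01

Holding cost per unit per year at price C is H = 0.22·C.
Evaluate total cost at each tier's feasible EOQ or, if the EOQ is below the tier, at the tier's minimum quantity.
EOQ at €111.00 = 1168.1 (feasible in tier 1): TC = 72,440×€111.00 + (72,440/1168.1)×230 + (1168.1/2)×0.22×€111.00 = €8,069,366.01.
EOQ at €109.50 = 1176.1 < 32000, so use break Q=32000: TC = 72,440×€109.50 + (72,440/32000.0)×230 + (32000.0/2)×0.22×€109.50 = €8,318,140.66.
Lowest total cost among the candidates is at Q = 1168.1.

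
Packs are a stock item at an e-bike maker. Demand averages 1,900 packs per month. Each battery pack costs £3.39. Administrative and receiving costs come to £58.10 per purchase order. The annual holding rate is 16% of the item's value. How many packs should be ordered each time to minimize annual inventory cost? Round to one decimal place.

Q* ≈ 2,210.1 packs

Annual demand D = 1,900 × 12 = 22,800.
Holding cost H = 0.16 × £3.39 = £0.5424 per unit per year.
EOQ = √(2DS / H) = √(2 × 22,800 × 58.1 / 0.5424).
= √(2,649,360 / 0.5424) = √4,884,513.2743 ≈ 2210.093.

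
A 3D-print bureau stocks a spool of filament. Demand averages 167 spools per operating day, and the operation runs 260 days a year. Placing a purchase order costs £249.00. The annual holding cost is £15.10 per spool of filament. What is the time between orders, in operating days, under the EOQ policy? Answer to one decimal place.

Annual demand D = 167 × 260 = 43,420.
EOQ = √(2DS/H) = √(2 × 43,420 × 249 / 15.1) ≈ 1196.66.
Cycle time = Q*/D × 260 = 1196.66 / 43,420 × 260 ≈ 7.166 days.

T ≈ 7.2 days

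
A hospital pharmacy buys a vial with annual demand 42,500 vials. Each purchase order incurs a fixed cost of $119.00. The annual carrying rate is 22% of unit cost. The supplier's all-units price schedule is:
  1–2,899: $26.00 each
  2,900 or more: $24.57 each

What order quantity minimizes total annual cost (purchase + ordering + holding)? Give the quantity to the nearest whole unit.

Holding cost per unit per year at price C is H = 0.22·C.
Candidates are each tier's EOQ (if it falls in that tier) and each price-break quantity.
EOQ at $26.00 = 1329.8 (feasible in tier 1): TC = 42,500×$26.00 + (42,500/1329.8)×119 + (1329.8/2)×0.22×$26.00 = $1,112,606.43.
EOQ at $24.57 = 1367.9 < 2900, so use break Q=2900: TC = 42,500×$24.57 + (42,500/2900.0)×119 + (2900.0/2)×0.22×$24.57 = $1,053,806.80.
Lowest total cost is $1,053,806.80 at Q = 2900.0.

Q* ≈ 2,900 vials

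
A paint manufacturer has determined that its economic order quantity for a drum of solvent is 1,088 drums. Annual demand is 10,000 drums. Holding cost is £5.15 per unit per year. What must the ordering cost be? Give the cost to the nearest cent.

S ≈ £304.81

The basic EOQ model gives Q* = √(2DS/H); rearrange for the unknown.
From Q* = √(2DS/H): S = Q*²H / (2D) = 1,088² × 5.15 / (2 × 10,000) = 304.8141.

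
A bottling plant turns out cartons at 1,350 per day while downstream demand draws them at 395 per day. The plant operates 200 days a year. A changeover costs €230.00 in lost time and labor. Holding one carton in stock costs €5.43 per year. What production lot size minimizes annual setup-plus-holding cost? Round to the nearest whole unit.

Q* ≈ 3,076 cartons

Annual demand D = 395 × 200 = 79,000.
Production build-up factor (1 − d/p) = 1 − 395/1,350 = 0.7074.
Q* = √(2DS / (H(1 − d/p))) = √(2 × 79,000 × 230 / (5.43 × 0.7074)).
= √(36,340,000 / 3.8412) ≈ 3075.798.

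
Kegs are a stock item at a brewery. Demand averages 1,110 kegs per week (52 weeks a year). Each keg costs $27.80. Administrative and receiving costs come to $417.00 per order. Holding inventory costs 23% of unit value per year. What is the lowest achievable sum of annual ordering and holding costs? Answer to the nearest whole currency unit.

TC* ≈ $17,544

Annual demand D = 1,110 × 52 = 57,720.
Holding cost H = 0.23 × $27.80 = $6.3940 per unit per year.
EOQ = √(2DS/H) = √(2 × 57,720 × 417 / 6.394) ≈ 2743.85.
At Q*, ordering cost (D/Q*)S equals holding cost (Q*/2)H, each = √(DSH/2).
Minimum total = √(2DSH) = √(2 × 57,720 × 417 × 6.394) ≈ 17544.157.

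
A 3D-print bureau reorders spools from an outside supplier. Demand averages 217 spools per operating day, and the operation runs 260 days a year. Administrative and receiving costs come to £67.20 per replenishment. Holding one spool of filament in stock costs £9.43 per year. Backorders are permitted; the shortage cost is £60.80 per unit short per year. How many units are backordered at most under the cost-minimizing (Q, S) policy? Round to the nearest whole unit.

Annual demand D = 217 × 260 = 56,420.
With planned backorders, Q* = √(2DS/H) · √((H+B)/B).
√(2DS/H) = √(2 × 56,420 × 67.2 / 9.43) = 896.727.
√((H+B)/B) = √((9.43+60.8)/60.8) = 1.0748.
Q* ≈ 963.762.
S* = Q* · H/(H+B) = 963.762 × 9.43/70.23 ≈ 129.407.

S* ≈ 129 spools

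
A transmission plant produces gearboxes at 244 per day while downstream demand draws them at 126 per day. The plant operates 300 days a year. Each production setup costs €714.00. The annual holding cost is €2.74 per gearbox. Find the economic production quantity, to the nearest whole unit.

Annual demand D = 126 × 300 = 37,800.
Production build-up factor (1 − d/p) = 1 − 126/244 = 0.4836.
Q* = √(2DS / (H(1 − d/p))) = √(2 × 37,800 × 714 / (2.74 × 0.4836)).
= √(53,978,400 / 1.3251) ≈ 6382.468.

Q* ≈ 6,382 gearboxes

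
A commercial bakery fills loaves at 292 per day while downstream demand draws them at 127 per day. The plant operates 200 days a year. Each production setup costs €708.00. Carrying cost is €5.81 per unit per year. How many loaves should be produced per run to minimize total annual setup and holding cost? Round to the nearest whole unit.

Annual demand D = 127 × 200 = 25,400.
Production build-up factor (1 − d/p) = 1 − 127/292 = 0.5651.
Q* = √(2DS / (H(1 − d/p))) = √(2 × 25,400 × 708 / (5.81 × 0.5651)).
= √(35,966,400 / 3.283) ≈ 3309.862.

Q* ≈ 3,310 loaves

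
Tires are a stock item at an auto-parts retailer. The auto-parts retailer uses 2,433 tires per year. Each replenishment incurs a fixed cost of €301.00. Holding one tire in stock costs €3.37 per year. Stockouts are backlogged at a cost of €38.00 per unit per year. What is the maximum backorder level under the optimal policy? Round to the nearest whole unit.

With planned backorders, Q* = √(2DS/H) · √((H+B)/B).
√(2DS/H) = √(2 × 2,433 × 301 / 3.37) = 659.256.
√((H+B)/B) = √((3.37+38)/38) = 1.0434.
Q* ≈ 687.868.
S* = Q* · H/(H+B) = 687.868 × 3.37/41.37 ≈ 56.034.

S* ≈ 56 tires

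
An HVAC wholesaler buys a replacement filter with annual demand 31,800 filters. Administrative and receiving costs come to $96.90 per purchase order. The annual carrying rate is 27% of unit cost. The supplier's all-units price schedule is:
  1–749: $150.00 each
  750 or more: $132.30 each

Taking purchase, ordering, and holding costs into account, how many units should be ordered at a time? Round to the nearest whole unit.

Holding cost per unit per year at price C is H = 0.27·C.
Evaluate total cost at each tier's feasible EOQ or, if the EOQ is below the tier, at the tier's minimum quantity.
EOQ at $150.00 = 390.1 (feasible in tier 1): TC = 31,800×$150.00 + (31,800/390.1)×96.9 + (390.1/2)×0.27×$150.00 = $4,785,798.58.
EOQ at $132.30 = 415.4 < 750, so use break Q=750: TC = 31,800×$132.30 + (31,800/750.0)×96.9 + (750.0/2)×0.27×$132.30 = $4,224,643.93.
Lowest total cost is $4,224,643.93 at Q = 750.0.

Q* ≈ 750 filters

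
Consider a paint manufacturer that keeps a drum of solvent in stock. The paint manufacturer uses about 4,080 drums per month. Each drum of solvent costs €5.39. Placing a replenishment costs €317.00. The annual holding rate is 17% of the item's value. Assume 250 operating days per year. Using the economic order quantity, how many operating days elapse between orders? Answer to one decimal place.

T ≈ 29.7 days

Annual demand D = 4,080 × 12 = 48,960.
Holding cost H = 0.17 × €5.39 = €0.9163 per unit per year.
Q* = √(2DS/H) = √(2 × 48,960 × 317 / 0.9163) ≈ 5820.32.
Cycle time = Q*/D × 250 = 5820.32 / 48,960 × 250 ≈ 29.720 days.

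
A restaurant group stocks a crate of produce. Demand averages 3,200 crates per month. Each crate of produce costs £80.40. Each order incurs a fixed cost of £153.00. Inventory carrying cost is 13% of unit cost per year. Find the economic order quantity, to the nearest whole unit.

Q* ≈ 1,060 crates

Annual demand D = 3,200 × 12 = 38,400.
Holding cost H = 0.13 × £80.40 = £10.4520 per unit per year.
EOQ = √(2DS / H) = √(2 × 38,400 × 153 / 10.452).
= √(11,750,400 / 10.452) = √1,124,225.0287 ≈ 1060.295.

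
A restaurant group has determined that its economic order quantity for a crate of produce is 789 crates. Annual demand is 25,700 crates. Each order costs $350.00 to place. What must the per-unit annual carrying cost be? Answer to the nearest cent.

Squaring Q* = √(2DS/H) gives Q*² = 2DS/H.
From Q* = √(2DS/H): H = 2DS / Q*² = 2 × 25,700 × 350 / 789² = 28.8986.

H ≈ $28.90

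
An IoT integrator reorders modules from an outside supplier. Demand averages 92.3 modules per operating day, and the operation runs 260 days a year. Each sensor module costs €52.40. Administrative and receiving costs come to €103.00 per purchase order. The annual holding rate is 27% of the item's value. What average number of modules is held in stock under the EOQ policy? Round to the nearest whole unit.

Average inventory ≈ 296 modules

Annual demand D = 92.3 × 260 = 23,998.
Holding cost H = 0.27 × €52.40 = €14.1480 per unit per year.
EOQ = √(2DS/H) = √(2 × 23,998 × 103 / 14.148) ≈ 591.12.
Average inventory = Q*/2 ≈ 591.12 / 2 = 295.559.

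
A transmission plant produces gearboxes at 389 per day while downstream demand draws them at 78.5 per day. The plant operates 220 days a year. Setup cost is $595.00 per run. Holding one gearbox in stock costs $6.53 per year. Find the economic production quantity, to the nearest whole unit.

Q* ≈ 1,986 gearboxes

Annual demand D = 78.5 × 220 = 17,270.
Production build-up factor (1 − d/p) = 1 − 78.5/389 = 0.7982.
Q* = √(2DS / (H(1 − d/p))) = √(2 × 17,270 × 595 / (6.53 × 0.7982)).
= √(20,551,300 / 5.2122) ≈ 1985.670.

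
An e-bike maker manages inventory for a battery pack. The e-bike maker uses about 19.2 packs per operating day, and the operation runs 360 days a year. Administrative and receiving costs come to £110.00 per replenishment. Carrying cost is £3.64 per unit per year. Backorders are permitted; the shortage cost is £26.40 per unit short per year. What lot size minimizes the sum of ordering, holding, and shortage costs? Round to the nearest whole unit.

Annual demand D = 19.2 × 360 = 6,912.
With planned backorders, Q* = √(2DS/H) · √((H+B)/B).
√(2DS/H) = √(2 × 6,912 × 110 / 3.64) = 646.342.
√((H+B)/B) = √((3.64+26.4)/26.4) = 1.0667.
Q* ≈ 689.462.

Q* ≈ 689 packs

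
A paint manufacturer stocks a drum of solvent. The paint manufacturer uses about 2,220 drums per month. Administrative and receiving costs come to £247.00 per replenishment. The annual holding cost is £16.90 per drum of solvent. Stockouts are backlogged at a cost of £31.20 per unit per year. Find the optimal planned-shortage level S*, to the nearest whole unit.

Annual demand D = 2,220 × 12 = 26,640.
With planned backorders, Q* = √(2DS/H) · √((H+B)/B).
√(2DS/H) = √(2 × 26,640 × 247 / 16.9) = 882.444.
√((H+B)/B) = √((16.9+31.2)/31.2) = 1.2416.
Q* ≈ 1095.677.
S* = Q* · H/(H+B) = 1095.677 × 16.9/48.1 ≈ 384.968.

S* ≈ 385 drums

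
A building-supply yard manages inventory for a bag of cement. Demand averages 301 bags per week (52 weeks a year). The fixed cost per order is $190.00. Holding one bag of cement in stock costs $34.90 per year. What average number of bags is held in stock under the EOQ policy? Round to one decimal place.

Average inventory ≈ 206.4 bags

Annual demand D = 301 × 52 = 15,652.
Q* = √(2DS/H) = √(2 × 15,652 × 190 / 34.9) ≈ 412.82.
Average inventory = Q*/2 ≈ 412.82 / 2 = 206.412.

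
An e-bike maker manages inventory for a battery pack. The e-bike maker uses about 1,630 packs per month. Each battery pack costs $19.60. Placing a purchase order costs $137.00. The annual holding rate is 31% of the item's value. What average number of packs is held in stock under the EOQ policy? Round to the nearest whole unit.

Annual demand D = 1,630 × 12 = 19,560.
Holding cost H = 0.31 × $19.60 = $6.0760 per unit per year.
Q* = √(2DS/H) = √(2 × 19,560 × 137 / 6.076) ≈ 939.18.
Average inventory = Q*/2 ≈ 939.18 / 2 = 469.592.

Average inventory ≈ 470 packs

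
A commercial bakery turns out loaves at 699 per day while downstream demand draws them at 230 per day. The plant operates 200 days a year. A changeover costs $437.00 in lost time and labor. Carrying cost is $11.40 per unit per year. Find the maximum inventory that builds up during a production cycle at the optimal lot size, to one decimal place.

I_max ≈ 1,538.3 loaves

Annual demand D = 230 × 200 = 46,000.
Production build-up factor (1 − d/p) = 1 − 230/699 = 0.6710.
Q* = √(2DS / (H(1 − d/p))) = √(2 × 46,000 × 437 / (11.4 × 0.6710)).
= √(40,204,000 / 7.6489) ≈ 2292.632.
Maximum inventory = Q*(1 − d/p) = 2292.632 × 0.6710 ≈ 1538.261.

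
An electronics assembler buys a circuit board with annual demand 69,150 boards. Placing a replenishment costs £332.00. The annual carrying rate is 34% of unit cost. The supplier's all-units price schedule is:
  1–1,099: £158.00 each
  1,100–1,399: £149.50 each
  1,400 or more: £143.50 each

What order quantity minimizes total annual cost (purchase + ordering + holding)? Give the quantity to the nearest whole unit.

Holding cost per unit per year at price C is H = 0.34·C.
Evaluate total cost at each tier's feasible EOQ or, if the EOQ is below the tier, at the tier's minimum quantity.
EOQ at £158.00 = 924.5 (feasible in tier 1): TC = 69,150×£158.00 + (69,150/924.5)×332 + (924.5/2)×0.34×£158.00 = £10,975,364.74.
EOQ at £149.50 = 950.4 < 1100, so use break Q=1100: TC = 69,150×£149.50 + (69,150/1100.0)×332 + (1100.0/2)×0.34×£149.50 = £10,386,752.23.
EOQ at £143.50 = 970.1 < 1400, so use break Q=1400: TC = 69,150×£143.50 + (69,150/1400.0)×332 + (1400.0/2)×0.34×£143.50 = £9,973,576.43.
Lowest total cost is £9,973,576.43 at Q = 1400.0.

Q* ≈ 1,400 boards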